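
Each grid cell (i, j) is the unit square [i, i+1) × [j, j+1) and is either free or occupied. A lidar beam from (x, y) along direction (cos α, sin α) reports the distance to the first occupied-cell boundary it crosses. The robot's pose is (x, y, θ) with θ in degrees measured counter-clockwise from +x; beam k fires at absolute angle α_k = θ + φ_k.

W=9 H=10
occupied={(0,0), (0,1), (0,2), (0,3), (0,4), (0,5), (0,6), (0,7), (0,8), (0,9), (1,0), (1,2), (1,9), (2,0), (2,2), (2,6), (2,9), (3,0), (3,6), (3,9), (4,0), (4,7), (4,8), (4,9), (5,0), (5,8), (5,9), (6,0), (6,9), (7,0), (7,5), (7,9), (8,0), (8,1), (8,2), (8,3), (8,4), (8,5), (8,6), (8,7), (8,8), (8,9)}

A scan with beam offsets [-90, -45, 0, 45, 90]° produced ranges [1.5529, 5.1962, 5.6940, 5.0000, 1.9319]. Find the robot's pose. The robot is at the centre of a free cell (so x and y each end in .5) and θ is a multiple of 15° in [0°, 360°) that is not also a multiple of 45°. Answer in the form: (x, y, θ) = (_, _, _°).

Enumerate (i+0.5, j+0.5, θ) over the 48 free cells and 16 admissible headings. For each, cast all 5 beams and compare to the given ranges.
  (5.5, 2.5, 195°): beam 1 = 4.6587 ≠ 1.5529 ✗
  (7.5, 8.5, 105°): beam 1 = 0.5176 ≠ 1.5529 ✗
  (2.5, 8.5, 345°): beam 2 = 1.7321 ≠ 5.1962 ✗
  (1.5, 3.5, 240°): beam 1 = 0.5774 ≠ 1.5529 ✗
  …
  (5.5, 6.5, 255°): r_1=1.5529, r_2=5.1962, r_3=5.6940, r_4=5.0000, r_5=1.9319 — all match ✓
No second candidate reproduces the full scan.

(x, y, θ) = (5.5, 6.5, 255°)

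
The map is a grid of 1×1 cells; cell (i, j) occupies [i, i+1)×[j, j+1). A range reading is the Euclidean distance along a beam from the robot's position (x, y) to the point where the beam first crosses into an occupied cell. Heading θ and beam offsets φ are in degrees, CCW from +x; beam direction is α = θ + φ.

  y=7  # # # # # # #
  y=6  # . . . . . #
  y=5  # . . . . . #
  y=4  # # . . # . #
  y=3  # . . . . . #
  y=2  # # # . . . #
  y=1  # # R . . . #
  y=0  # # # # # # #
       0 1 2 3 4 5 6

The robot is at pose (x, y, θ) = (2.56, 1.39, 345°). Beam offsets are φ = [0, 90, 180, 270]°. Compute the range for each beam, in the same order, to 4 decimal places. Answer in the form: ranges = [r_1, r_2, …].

beam 1: φ=0°, α=345°
  dir = (cos 345°, sin 345°) = (0.9659, -0.2588); from cell (2,1)
  next x-line at t=0.4555, next y-line at t=1.5068; Δt_x=1.0353, Δt_y=3.8637
    x: enter (3,1) at t=0.4555
    x: enter (4,1) at t=1.4908
    y: enter (4,0) at t=1.5068 ← occupied
  → r_1 = 1.5068
beam 2: φ=90°, α=75°
  dir = (cos 75°, sin 75°) = (0.2588, 0.9659); from cell (2,1)
  next x-line at t=1.7000, next y-line at t=0.6315; Δt_x=3.8637, Δt_y=1.0353
    y: enter (2,2) at t=0.6315 ← occupied
  → r_2 = 0.6315
beam 3: φ=180°, α=165°
  dir = (cos 165°, sin 165°) = (-0.9659, 0.2588); from cell (2,1)
  next x-line at t=0.5798, next y-line at t=2.3569; Δt_x=1.0353, Δt_y=3.8637
    x: enter (1,1) at t=0.5798 ← occupied
  → r_3 = 0.5798
beam 4: φ=270°, α=255°
  dir = (cos 255°, sin 255°) = (-0.2588, -0.9659); from cell (2,1)
  next x-line at t=2.1637, next y-line at t=0.4038; Δt_x=3.8637, Δt_y=1.0353
    y: enter (2,0) at t=0.4038 ← occupied
  → r_4 = 0.4038

ranges = [1.5068, 0.6315, 0.5798, 0.4038]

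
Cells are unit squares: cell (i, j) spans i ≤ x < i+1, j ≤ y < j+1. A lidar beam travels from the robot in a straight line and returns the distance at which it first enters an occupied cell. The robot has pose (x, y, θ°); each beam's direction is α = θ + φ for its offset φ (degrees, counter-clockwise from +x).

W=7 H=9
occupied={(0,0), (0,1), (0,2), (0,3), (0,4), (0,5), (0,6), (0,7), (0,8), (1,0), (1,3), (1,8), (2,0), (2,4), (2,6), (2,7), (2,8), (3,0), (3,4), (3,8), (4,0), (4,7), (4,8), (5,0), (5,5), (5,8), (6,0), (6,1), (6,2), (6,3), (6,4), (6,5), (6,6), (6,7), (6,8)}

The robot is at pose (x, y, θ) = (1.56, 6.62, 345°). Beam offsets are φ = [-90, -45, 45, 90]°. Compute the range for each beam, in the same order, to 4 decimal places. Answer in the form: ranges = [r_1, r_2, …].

beam 1: φ=-90°, α=255°
  d=(-0.2588,-0.9659)  start (1,6)  tX=2.1637 tY=0.6419  stride 1/|dx|=3.8637 1/|dy|=1.0353
    cross y-line → (1,5), t=0.6419
    cross y-line → (1,4), t=1.6771
    cross x-line → (0,4), t=2.1637 (wall)
  → r_1 = 2.1637
beam 2: φ=-45°, α=300°
  d=(0.5000,-0.8660)  start (1,6)  tX=0.8800 tY=0.7159  stride 1/|dx|=2.0000 1/|dy|=1.1547
    cross y-line → (1,5), t=0.7159
    cross x-line → (2,5), t=0.8800
    cross y-line → (2,4), t=1.8706 (wall)
  → r_2 = 1.8706
beam 3: φ=45°, α=30°
  d=(0.8660,0.5000)  start (1,6)  tX=0.5081 tY=0.7600  stride 1/|dx|=1.1547 1/|dy|=2.0000
    cross x-line → (2,6), t=0.5081 (wall)
  → r_3 = 0.5081
beam 4: φ=90°, α=75°
  d=(0.2588,0.9659)  start (1,6)  tX=1.7000 tY=0.3934  stride 1/|dx|=3.8637 1/|dy|=1.0353
    cross y-line → (1,7), t=0.3934
    cross y-line → (1,8), t=1.4287 (wall)
  → r_4 = 1.4287

ranges = [2.1637, 1.8706, 0.5081, 1.4287]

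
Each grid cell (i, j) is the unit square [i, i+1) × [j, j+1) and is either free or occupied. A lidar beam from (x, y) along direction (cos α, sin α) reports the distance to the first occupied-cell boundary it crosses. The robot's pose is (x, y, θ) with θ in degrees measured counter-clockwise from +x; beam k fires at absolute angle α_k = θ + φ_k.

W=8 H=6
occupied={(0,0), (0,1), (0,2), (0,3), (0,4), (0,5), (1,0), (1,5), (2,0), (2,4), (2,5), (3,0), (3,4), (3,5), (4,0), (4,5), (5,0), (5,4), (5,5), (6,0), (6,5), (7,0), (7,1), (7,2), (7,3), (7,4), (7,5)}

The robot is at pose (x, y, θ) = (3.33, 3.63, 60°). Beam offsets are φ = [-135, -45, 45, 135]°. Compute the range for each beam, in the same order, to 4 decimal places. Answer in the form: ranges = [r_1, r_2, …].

beam 1: φ=-135°, α=285°
  dir = (cos 285°, sin 285°) = (0.2588, -0.9659); from cell (3,3)
  next x-line at t=2.5887, next y-line at t=0.6522; Δt_x=3.8637, Δt_y=1.0353
    y: enter (3,2) at t=0.6522
    y: enter (3,1) at t=1.6875
    x: enter (4,1) at t=2.5887
    y: enter (4,0) at t=2.7228 ← occupied
  → r_1 = 2.7228
beam 2: φ=-45°, α=15°
  dir = (cos 15°, sin 15°) = (0.9659, 0.2588); from cell (3,3)
  next x-line at t=0.6936, next y-line at t=1.4296; Δt_x=1.0353, Δt_y=3.8637
    x: enter (4,3) at t=0.6936
    y: enter (4,4) at t=1.4296
    x: enter (5,4) at t=1.7289 ← occupied
  → r_2 = 1.7289
beam 3: φ=45°, α=105°
  dir = (cos 105°, sin 105°) = (-0.2588, 0.9659); from cell (3,3)
  next x-line at t=1.2750, next y-line at t=0.3831; Δt_x=3.8637, Δt_y=1.0353
    y: enter (3,4) at t=0.3831 ← occupied
  → r_3 = 0.3831
beam 4: φ=135°, α=195°
  dir = (cos 195°, sin 195°) = (-0.9659, -0.2588); from cell (3,3)
  next x-line at t=0.3416, next y-line at t=2.4341; Δt_x=1.0353, Δt_y=3.8637
    x: enter (2,3) at t=0.3416
    x: enter (1,3) at t=1.3769
    x: enter (0,3) at t=2.4122 ← occupied
  → r_4 = 2.4122

ranges = [2.7228, 1.7289, 0.3831, 2.4122]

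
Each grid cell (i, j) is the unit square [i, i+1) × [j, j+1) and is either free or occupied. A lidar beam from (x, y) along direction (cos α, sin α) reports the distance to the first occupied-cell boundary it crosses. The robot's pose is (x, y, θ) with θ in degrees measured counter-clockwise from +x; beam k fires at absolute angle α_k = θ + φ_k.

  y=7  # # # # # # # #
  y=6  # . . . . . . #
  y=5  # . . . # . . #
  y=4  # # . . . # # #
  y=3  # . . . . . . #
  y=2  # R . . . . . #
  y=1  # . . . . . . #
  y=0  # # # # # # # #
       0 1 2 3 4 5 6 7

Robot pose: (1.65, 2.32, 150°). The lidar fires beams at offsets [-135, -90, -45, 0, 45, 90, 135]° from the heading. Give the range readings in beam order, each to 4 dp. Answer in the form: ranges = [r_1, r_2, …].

ranges = [5.5387, 5.4040, 1.7393, 0.7506, 0.6729, 1.3000, 1.3666]

beam 1: φ=-135°, α=15°
  d=(0.9659,0.2588)  start (1,2)  tX=0.3623 tY=2.6273  stride 1/|dx|=1.0353 1/|dy|=3.8637
    cross x-line → (2,2), t=0.3623
    cross x-line → (3,2), t=1.3976
    cross x-line → (4,2), t=2.4329
    cross y-line → (4,3), t=2.6273
    cross x-line → (5,3), t=3.4682
    cross x-line → (6,3), t=4.5035
    cross x-line → (7,3), t=5.5387 (wall)
  → r_1 = 5.5387
beam 2: φ=-90°, α=60°
  d=(0.5000,0.8660)  start (1,2)  tX=0.7000 tY=0.7852  stride 1/|dx|=2.0000 1/|dy|=1.1547
    cross x-line → (2,2), t=0.7000
    cross y-line → (2,3), t=0.7852
    cross y-line → (2,4), t=1.9399
    cross x-line → (3,4), t=2.7000
    cross y-line → (3,5), t=3.0946
    cross y-line → (3,6), t=4.2493
    cross x-line → (4,6), t=4.7000
    cross y-line → (4,7), t=5.4040 (wall)
  → r_2 = 5.4040
beam 3: φ=-45°, α=105°
  d=(-0.2588,0.9659)  start (1,2)  tX=2.5114 tY=0.7040  stride 1/|dx|=3.8637 1/|dy|=1.0353
    cross y-line → (1,3), t=0.7040
    cross y-line → (1,4), t=1.7393 (wall)
  → r_3 = 1.7393
beam 4: φ=0°, α=150°
  d=(-0.8660,0.5000)  start (1,2)  tX=0.7506 tY=1.3600  stride 1/|dx|=1.1547 1/|dy|=2.0000
    cross x-line → (0,2), t=0.7506 (wall)
  → r_4 = 0.7506
beam 5: φ=45°, α=195°
  d=(-0.9659,-0.2588)  start (1,2)  tX=0.6729 tY=1.2364  stride 1/|dx|=1.0353 1/|dy|=3.8637
    cross x-line → (0,2), t=0.6729 (wall)
  → r_5 = 0.6729
beam 6: φ=90°, α=240°
  d=(-0.5000,-0.8660)  start (1,2)  tX=1.3000 tY=0.3695  stride 1/|dx|=2.0000 1/|dy|=1.1547
    cross y-line → (1,1), t=0.3695
    cross x-line → (0,1), t=1.3000 (wall)
  → r_6 = 1.3000
beam 7: φ=135°, α=285°
  d=(0.2588,-0.9659)  start (1,2)  tX=1.3523 tY=0.3313  stride 1/|dx|=3.8637 1/|dy|=1.0353
    cross y-line → (1,1), t=0.3313
    cross x-line → (2,1), t=1.3523
    cross y-line → (2,0), t=1.3666 (wall)
  → r_7 = 1.3666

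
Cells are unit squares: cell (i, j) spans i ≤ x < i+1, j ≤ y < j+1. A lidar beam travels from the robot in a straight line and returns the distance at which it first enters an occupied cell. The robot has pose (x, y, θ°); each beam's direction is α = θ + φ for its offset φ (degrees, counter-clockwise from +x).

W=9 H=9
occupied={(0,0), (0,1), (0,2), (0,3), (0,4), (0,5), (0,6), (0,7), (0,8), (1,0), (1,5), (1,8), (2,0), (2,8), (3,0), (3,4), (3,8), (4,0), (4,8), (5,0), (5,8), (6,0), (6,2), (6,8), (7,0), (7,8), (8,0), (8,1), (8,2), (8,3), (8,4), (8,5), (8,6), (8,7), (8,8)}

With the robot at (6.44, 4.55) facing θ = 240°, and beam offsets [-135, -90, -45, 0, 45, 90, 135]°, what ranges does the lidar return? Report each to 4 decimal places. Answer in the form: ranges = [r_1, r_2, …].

beam 1: φ=-135°, α=105°
  cosα=-0.2588 sinα=0.9659 | (6,4) | tMaxX 1.7000 tMaxY 0.4659 | tΔX 3.8637 tΔY 1.0353
    t=0.4659 [y] (6,5)
    t=1.5012 [y] (6,6)
    t=1.7000 [x] (5,6)
    t=2.5364 [y] (5,7)
    t=3.5717 [y] (5,8) — stop
  → r_1 = 3.5717
beam 2: φ=-90°, α=150°
  cosα=-0.8660 sinα=0.5000 | (6,4) | tMaxX 0.5081 tMaxY 0.9000 | tΔX 1.1547 tΔY 2.0000
    t=0.5081 [x] (5,4)
    t=0.9000 [y] (5,5)
    t=1.6628 [x] (4,5)
    t=2.8175 [x] (3,5)
    t=2.9000 [y] (3,6)
    t=3.9722 [x] (2,6)
    t=4.9000 [y] (2,7)
    t=5.1269 [x] (1,7)
    t=6.2816 [x] (0,7) — stop
  → r_2 = 6.2816
beam 3: φ=-45°, α=195°
  cosα=-0.9659 sinα=-0.2588 | (6,4) | tMaxX 0.4555 tMaxY 2.1250 | tΔX 1.0353 tΔY 3.8637
    t=0.4555 [x] (5,4)
    t=1.4908 [x] (4,4)
    t=2.1250 [y] (4,3)
    t=2.5261 [x] (3,3)
    t=3.5614 [x] (2,3)
    t=4.5966 [x] (1,3)
    t=5.6319 [x] (0,3) — stop
  → r_3 = 5.6319
beam 4: φ=0°, α=240°
  cosα=-0.5000 sinα=-0.8660 | (6,4) | tMaxX 0.8800 tMaxY 0.6351 | tΔX 2.0000 tΔY 1.1547
    t=0.6351 [y] (6,3)
    t=0.8800 [x] (5,3)
    t=1.7898 [y] (5,2)
    t=2.8800 [x] (4,2)
    t=2.9445 [y] (4,1)
    t=4.0992 [y] (4,0) — stop
  → r_4 = 4.0992
beam 5: φ=45°, α=285°
  cosα=0.2588 sinα=-0.9659 | (6,4) | tMaxX 2.1637 tMaxY 0.5694 | tΔX 3.8637 tΔY 1.0353
    t=0.5694 [y] (6,3)
    t=1.6047 [y] (6,2) — stop
  → r_5 = 1.6047
beam 6: φ=90°, α=330°
  cosα=0.8660 sinα=-0.5000 | (6,4) | tMaxX 0.6466 tMaxY 1.1000 | tΔX 1.1547 tΔY 2.0000
    t=0.6466 [x] (7,4)
    t=1.1000 [y] (7,3)
    t=1.8013 [x] (8,3) — stop
  → r_6 = 1.8013
beam 7: φ=135°, α=15°
  cosα=0.9659 sinα=0.2588 | (6,4) | tMaxX 0.5798 tMaxY 1.7387 | tΔX 1.0353 tΔY 3.8637
    t=0.5798 [x] (7,4)
    t=1.6150 [x] (8,4) — stop
  → r_7 = 1.6150

ranges = [3.5717, 6.2816, 5.6319, 4.0992, 1.6047, 1.8013, 1.6150]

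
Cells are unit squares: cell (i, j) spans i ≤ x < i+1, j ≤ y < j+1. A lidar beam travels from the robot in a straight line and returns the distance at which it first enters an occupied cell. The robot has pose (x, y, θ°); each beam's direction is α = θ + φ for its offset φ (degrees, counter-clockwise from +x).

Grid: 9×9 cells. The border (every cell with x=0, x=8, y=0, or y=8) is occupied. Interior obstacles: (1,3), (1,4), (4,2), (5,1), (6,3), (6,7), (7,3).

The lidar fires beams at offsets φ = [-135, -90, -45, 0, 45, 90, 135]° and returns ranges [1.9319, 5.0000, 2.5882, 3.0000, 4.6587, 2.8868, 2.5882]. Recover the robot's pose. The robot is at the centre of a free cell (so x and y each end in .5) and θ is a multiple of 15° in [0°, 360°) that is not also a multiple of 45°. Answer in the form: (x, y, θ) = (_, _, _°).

(x, y, θ) = (3.5, 5.5, 330°)

The pose lattice has 42·16 = 672 candidates. Test each by forward raycasting.
  (7.5, 1.5, 15°): beam 1 = 0.5774 ≠ 1.9319 ✗
  (2.5, 1.5, 105°): beam 1 = 1.0000 ≠ 1.9319 ✗
  (3.5, 1.5, 330°): beam 2 = 0.5774 ≠ 5.0000 ✗
  …
  (3.5, 5.5, 330°): r_1=1.9319, r_2=5.0000, r_3=2.5882, r_4=3.0000, r_5=4.6587, r_6=2.8868, r_7=2.5882 — all match ✓
No second candidate reproduces the full scan.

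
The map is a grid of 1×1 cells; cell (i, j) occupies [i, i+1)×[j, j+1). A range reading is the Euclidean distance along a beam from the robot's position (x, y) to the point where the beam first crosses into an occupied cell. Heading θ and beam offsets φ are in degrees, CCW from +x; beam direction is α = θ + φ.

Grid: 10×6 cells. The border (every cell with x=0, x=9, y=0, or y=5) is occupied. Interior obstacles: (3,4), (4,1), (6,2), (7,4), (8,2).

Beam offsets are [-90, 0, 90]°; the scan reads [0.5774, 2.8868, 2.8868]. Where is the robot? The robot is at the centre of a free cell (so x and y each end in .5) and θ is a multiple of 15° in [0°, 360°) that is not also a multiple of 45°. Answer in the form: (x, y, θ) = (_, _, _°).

Candidates: 27 free-cell centres × 16 headings = 432 poses. Raycast each; keep the one whose scan matches to 4 dp.
  (5.5, 4.5, 150°): beam 2 = 1.0000 ≠ 2.8868 ✗
  (1.5, 3.5, 345°): beam 1 = 1.9319 ≠ 0.5774 ✗
  (1.5, 1.5, 300°): beam 2 = 0.5774 ≠ 2.8868 ✗
  (4.5, 4.5, 345°): beam 1 = 3.6235 ≠ 0.5774 ✗
  …
  (3.5, 3.5, 150°): r_1=0.5774, r_2=2.8868, r_3=2.8868 — all match ✓
No second candidate reproduces the full scan.

(x, y, θ) = (3.5, 3.5, 150°)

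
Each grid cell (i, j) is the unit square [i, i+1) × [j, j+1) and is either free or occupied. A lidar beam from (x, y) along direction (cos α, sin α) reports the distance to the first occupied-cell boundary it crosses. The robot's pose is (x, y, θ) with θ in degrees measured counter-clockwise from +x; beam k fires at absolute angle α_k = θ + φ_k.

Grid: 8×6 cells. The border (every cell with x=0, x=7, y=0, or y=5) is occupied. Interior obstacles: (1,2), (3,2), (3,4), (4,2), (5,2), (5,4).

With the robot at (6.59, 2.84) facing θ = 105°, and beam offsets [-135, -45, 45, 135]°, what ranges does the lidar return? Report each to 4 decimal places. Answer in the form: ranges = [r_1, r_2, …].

ranges = [0.4734, 0.8200, 2.9907, 2.1246]

beam 1: φ=-135°, α=330°
  dir = (cos 330°, sin 330°) = (0.8660, -0.5000); from cell (6,2)
  next x-line at t=0.4734, next y-line at t=1.6800; Δt_x=1.1547, Δt_y=2.0000
    x: enter (7,2) at t=0.4734 ← occupied
  → r_1 = 0.4734
beam 2: φ=-45°, α=60°
  dir = (cos 60°, sin 60°) = (0.5000, 0.8660); from cell (6,2)
  next x-line at t=0.8200, next y-line at t=0.1848; Δt_x=2.0000, Δt_y=1.1547
    y: enter (6,3) at t=0.1848
    x: enter (7,3) at t=0.8200 ← occupied
  → r_2 = 0.8200
beam 3: φ=45°, α=150°
  dir = (cos 150°, sin 150°) = (-0.8660, 0.5000); from cell (6,2)
  next x-line at t=0.6813, next y-line at t=0.3200; Δt_x=1.1547, Δt_y=2.0000
    y: enter (6,3) at t=0.3200
    x: enter (5,3) at t=0.6813
    x: enter (4,3) at t=1.8360
    y: enter (4,4) at t=2.3200
    x: enter (3,4) at t=2.9907 ← occupied
  → r_3 = 2.9907
beam 4: φ=135°, α=240°
  dir = (cos 240°, sin 240°) = (-0.5000, -0.8660); from cell (6,2)
  next x-line at t=1.1800, next y-line at t=0.9699; Δt_x=2.0000, Δt_y=1.1547
    y: enter (6,1) at t=0.9699
    x: enter (5,1) at t=1.1800
    y: enter (5,0) at t=2.1246 ← occupied
  → r_4 = 2.1246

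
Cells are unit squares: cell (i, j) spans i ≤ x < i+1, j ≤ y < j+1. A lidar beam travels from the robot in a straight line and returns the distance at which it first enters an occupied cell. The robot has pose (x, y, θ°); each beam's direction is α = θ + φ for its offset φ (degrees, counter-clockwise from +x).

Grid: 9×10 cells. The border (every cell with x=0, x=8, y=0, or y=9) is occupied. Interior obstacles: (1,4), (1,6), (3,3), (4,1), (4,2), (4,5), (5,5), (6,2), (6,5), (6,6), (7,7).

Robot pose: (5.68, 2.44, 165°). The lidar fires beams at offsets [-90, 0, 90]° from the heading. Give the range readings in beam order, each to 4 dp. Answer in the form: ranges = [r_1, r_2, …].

ranges = [2.6503, 0.7040, 1.4908]

beam 1: φ=-90°, α=75°
  dir = (cos 75°, sin 75°) = (0.2588, 0.9659); from cell (5,2)
  next x-line at t=1.2364, next y-line at t=0.5798; Δt_x=3.8637, Δt_y=1.0353
    y: enter (5,3) at t=0.5798
    x: enter (6,3) at t=1.2364
    y: enter (6,4) at t=1.6150
    y: enter (6,5) at t=2.6503 ← occupied
  → r_1 = 2.6503
beam 2: φ=0°, α=165°
  dir = (cos 165°, sin 165°) = (-0.9659, 0.2588); from cell (5,2)
  next x-line at t=0.7040, next y-line at t=2.1637; Δt_x=1.0353, Δt_y=3.8637
    x: enter (4,2) at t=0.7040 ← occupied
  → r_2 = 0.7040
beam 3: φ=90°, α=255°
  dir = (cos 255°, sin 255°) = (-0.2588, -0.9659); from cell (5,2)
  next x-line at t=2.6273, next y-line at t=0.4555; Δt_x=3.8637, Δt_y=1.0353
    y: enter (5,1) at t=0.4555
    y: enter (5,0) at t=1.4908 ← occupied
  → r_3 = 1.4908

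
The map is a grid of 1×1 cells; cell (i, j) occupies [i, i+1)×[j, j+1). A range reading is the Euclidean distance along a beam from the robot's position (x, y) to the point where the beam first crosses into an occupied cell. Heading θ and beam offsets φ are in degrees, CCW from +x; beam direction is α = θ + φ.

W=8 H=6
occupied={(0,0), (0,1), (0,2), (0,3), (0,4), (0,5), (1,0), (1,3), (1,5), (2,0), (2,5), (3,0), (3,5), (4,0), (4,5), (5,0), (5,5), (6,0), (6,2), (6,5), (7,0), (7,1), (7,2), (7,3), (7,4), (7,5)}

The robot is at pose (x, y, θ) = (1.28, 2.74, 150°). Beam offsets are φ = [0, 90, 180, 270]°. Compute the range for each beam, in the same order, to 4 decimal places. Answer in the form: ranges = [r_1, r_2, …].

beam 1: φ=0°, α=150°
  d=(-0.8660,0.5000)  start (1,2)  tX=0.3233 tY=0.5200  stride 1/|dx|=1.1547 1/|dy|=2.0000
    cross x-line → (0,2), t=0.3233 (wall)
  → r_1 = 0.3233
beam 2: φ=90°, α=240°
  d=(-0.5000,-0.8660)  start (1,2)  tX=0.5600 tY=0.8545  stride 1/|dx|=2.0000 1/|dy|=1.1547
    cross x-line → (0,2), t=0.5600 (wall)
  → r_2 = 0.5600
beam 3: φ=180°, α=330°
  d=(0.8660,-0.5000)  start (1,2)  tX=0.8314 tY=1.4800  stride 1/|dx|=1.1547 1/|dy|=2.0000
    cross x-line → (2,2), t=0.8314
    cross y-line → (2,1), t=1.4800
    cross x-line → (3,1), t=1.9861
    cross x-line → (4,1), t=3.1408
    cross y-line → (4,0), t=3.4800 (wall)
  → r_3 = 3.4800
beam 4: φ=270°, α=60°
  d=(0.5000,0.8660)  start (1,2)  tX=1.4400 tY=0.3002  stride 1/|dx|=2.0000 1/|dy|=1.1547
    cross y-line → (1,3), t=0.3002 (wall)
  → r_4 = 0.3002

ranges = [0.3233, 0.5600, 3.4800, 0.3002]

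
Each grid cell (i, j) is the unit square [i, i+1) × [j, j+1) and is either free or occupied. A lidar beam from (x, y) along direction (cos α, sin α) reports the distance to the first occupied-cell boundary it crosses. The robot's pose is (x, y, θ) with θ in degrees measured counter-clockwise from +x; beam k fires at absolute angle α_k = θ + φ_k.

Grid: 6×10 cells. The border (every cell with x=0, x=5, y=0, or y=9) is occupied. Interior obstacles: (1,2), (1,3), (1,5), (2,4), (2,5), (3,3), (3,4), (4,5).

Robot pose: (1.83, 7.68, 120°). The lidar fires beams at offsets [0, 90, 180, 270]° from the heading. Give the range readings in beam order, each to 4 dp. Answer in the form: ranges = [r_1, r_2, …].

ranges = [1.5242, 0.9584, 1.9399, 2.6400]

beam 1: φ=0°, α=120°
  dir = (cos 120°, sin 120°) = (-0.5000, 0.8660); from cell (1,7)
  next x-line at t=1.6600, next y-line at t=0.3695; Δt_x=2.0000, Δt_y=1.1547
    y: enter (1,8) at t=0.3695
    y: enter (1,9) at t=1.5242 ← occupied
  → r_1 = 1.5242
beam 2: φ=90°, α=210°
  dir = (cos 210°, sin 210°) = (-0.8660, -0.5000); from cell (1,7)
  next x-line at t=0.9584, next y-line at t=1.3600; Δt_x=1.1547, Δt_y=2.0000
    x: enter (0,7) at t=0.9584 ← occupied
  → r_2 = 0.9584
beam 3: φ=180°, α=300°
  dir = (cos 300°, sin 300°) = (0.5000, -0.8660); from cell (1,7)
  next x-line at t=0.3400, next y-line at t=0.7852; Δt_x=2.0000, Δt_y=1.1547
    x: enter (2,7) at t=0.3400
    y: enter (2,6) at t=0.7852
    y: enter (2,5) at t=1.9399 ← occupied
  → r_3 = 1.9399
beam 4: φ=270°, α=30°
  dir = (cos 30°, sin 30°) = (0.8660, 0.5000); from cell (1,7)
  next x-line at t=0.1963, next y-line at t=0.6400; Δt_x=1.1547, Δt_y=2.0000
    x: enter (2,7) at t=0.1963
    y: enter (2,8) at t=0.6400
    x: enter (3,8) at t=1.3510
    x: enter (4,8) at t=2.5057
    y: enter (4,9) at t=2.6400 ← occupied
  → r_4 = 2.6400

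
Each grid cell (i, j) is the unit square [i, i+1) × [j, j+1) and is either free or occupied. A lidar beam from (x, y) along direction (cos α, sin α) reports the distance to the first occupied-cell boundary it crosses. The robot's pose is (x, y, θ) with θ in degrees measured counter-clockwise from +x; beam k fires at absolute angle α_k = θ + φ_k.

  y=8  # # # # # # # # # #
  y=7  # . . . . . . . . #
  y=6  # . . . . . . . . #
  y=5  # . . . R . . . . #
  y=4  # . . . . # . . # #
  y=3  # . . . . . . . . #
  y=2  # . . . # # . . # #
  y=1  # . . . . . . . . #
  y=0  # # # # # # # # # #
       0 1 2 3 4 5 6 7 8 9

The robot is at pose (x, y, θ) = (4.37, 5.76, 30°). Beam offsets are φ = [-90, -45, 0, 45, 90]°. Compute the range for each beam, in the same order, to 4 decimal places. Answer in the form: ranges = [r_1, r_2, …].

beam 1: φ=-90°, α=300°
  dir = (cos 300°, sin 300°) = (0.5000, -0.8660); from cell (4,5)
  next x-line at t=1.2600, next y-line at t=0.8776; Δt_x=2.0000, Δt_y=1.1547
    y: enter (4,4) at t=0.8776
    x: enter (5,4) at t=1.2600 ← occupied
  → r_1 = 1.2600
beam 2: φ=-45°, α=345°
  dir = (cos 345°, sin 345°) = (0.9659, -0.2588); from cell (4,5)
  next x-line at t=0.6522, next y-line at t=2.9364; Δt_x=1.0353, Δt_y=3.8637
    x: enter (5,5) at t=0.6522
    x: enter (6,5) at t=1.6875
    x: enter (7,5) at t=2.7228
    y: enter (7,4) at t=2.9364
    x: enter (8,4) at t=3.7581 ← occupied
  → r_2 = 3.7581
beam 3: φ=0°, α=30°
  dir = (cos 30°, sin 30°) = (0.8660, 0.5000); from cell (4,5)
  next x-line at t=0.7275, next y-line at t=0.4800; Δt_x=1.1547, Δt_y=2.0000
    y: enter (4,6) at t=0.4800
    x: enter (5,6) at t=0.7275
    x: enter (6,6) at t=1.8822
    y: enter (6,7) at t=2.4800
    x: enter (7,7) at t=3.0369
    x: enter (8,7) at t=4.1916
    y: enter (8,8) at t=4.4800 ← occupied
  → r_3 = 4.4800
beam 4: φ=45°, α=75°
  dir = (cos 75°, sin 75°) = (0.2588, 0.9659); from cell (4,5)
  next x-line at t=2.4341, next y-line at t=0.2485; Δt_x=3.8637, Δt_y=1.0353
    y: enter (4,6) at t=0.2485
    y: enter (4,7) at t=1.2837
    y: enter (4,8) at t=2.3190 ← occupied
  → r_4 = 2.3190
beam 5: φ=90°, α=120°
  dir = (cos 120°, sin 120°) = (-0.5000, 0.8660); from cell (4,5)
  next x-line at t=0.7400, next y-line at t=0.2771; Δt_x=2.0000, Δt_y=1.1547
    y: enter (4,6) at t=0.2771
    x: enter (3,6) at t=0.7400
    y: enter (3,7) at t=1.4318
    y: enter (3,8) at t=2.5865 ← occupied
  → r_5 = 2.5865

ranges = [1.2600, 3.7581, 4.4800, 2.3190, 2.5865]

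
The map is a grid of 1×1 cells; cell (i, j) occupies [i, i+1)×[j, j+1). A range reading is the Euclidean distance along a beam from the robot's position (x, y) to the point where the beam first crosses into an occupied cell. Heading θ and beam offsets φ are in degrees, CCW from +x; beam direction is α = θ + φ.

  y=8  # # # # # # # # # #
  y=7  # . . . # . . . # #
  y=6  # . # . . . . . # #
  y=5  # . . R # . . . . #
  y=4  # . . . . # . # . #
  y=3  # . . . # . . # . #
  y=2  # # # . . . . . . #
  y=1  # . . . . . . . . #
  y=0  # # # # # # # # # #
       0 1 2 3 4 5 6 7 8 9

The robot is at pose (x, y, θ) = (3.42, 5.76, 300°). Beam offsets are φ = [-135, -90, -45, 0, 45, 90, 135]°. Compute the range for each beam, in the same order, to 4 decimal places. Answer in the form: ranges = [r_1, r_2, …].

ranges = [0.9273, 2.7944, 2.8574, 2.0323, 0.6005, 4.4800, 2.2409]

beam 1: φ=-135°, α=165°
  cosα=-0.9659 sinα=0.2588 | (3,5) | tMaxX 0.4348 tMaxY 0.9273 | tΔX 1.0353 tΔY 3.8637
    t=0.4348 [x] (2,5)
    t=0.9273 [y] (2,6) — stop
  → r_1 = 0.9273
beam 2: φ=-90°, α=210°
  cosα=-0.8660 sinα=-0.5000 | (3,5) | tMaxX 0.4850 tMaxY 1.5200 | tΔX 1.1547 tΔY 2.0000
    t=0.4850 [x] (2,5)
    t=1.5200 [y] (2,4)
    t=1.6397 [x] (1,4)
    t=2.7944 [x] (0,4) — stop
  → r_2 = 2.7944
beam 3: φ=-45°, α=255°
  cosα=-0.2588 sinα=-0.9659 | (3,5) | tMaxX 1.6228 tMaxY 0.7868 | tΔX 3.8637 tΔY 1.0353
    t=0.7868 [y] (3,4)
    t=1.6228 [x] (2,4)
    t=1.8221 [y] (2,3)
    t=2.8574 [y] (2,2) — stop
  → r_3 = 2.8574
beam 4: φ=0°, α=300°
  cosα=0.5000 sinα=-0.8660 | (3,5) | tMaxX 1.1600 tMaxY 0.8776 | tΔX 2.0000 tΔY 1.1547
    t=0.8776 [y] (3,4)
    t=1.1600 [x] (4,4)
    t=2.0323 [y] (4,3) — stop
  → r_4 = 2.0323
beam 5: φ=45°, α=345°
  cosα=0.9659 sinα=-0.2588 | (3,5) | tMaxX 0.6005 tMaxY 2.9364 | tΔX 1.0353 tΔY 3.8637
    t=0.6005 [x] (4,5) — stop
  → r_5 = 0.6005
beam 6: φ=90°, α=30°
  cosα=0.8660 sinα=0.5000 | (3,5) | tMaxX 0.6697 tMaxY 0.4800 | tΔX 1.1547 tΔY 2.0000
    t=0.4800 [y] (3,6)
    t=0.6697 [x] (4,6)
    t=1.8244 [x] (5,6)
    t=2.4800 [y] (5,7)
    t=2.9791 [x] (6,7)
    t=4.1338 [x] (7,7)
    t=4.4800 [y] (7,8) — stop
  → r_6 = 4.4800
beam 7: φ=135°, α=75°
  cosα=0.2588 sinα=0.9659 | (3,5) | tMaxX 2.2409 tMaxY 0.2485 | tΔX 3.8637 tΔY 1.0353
    t=0.2485 [y] (3,6)
    t=1.2837 [y] (3,7)
    t=2.2409 [x] (4,7) — stop
  → r_7 = 2.2409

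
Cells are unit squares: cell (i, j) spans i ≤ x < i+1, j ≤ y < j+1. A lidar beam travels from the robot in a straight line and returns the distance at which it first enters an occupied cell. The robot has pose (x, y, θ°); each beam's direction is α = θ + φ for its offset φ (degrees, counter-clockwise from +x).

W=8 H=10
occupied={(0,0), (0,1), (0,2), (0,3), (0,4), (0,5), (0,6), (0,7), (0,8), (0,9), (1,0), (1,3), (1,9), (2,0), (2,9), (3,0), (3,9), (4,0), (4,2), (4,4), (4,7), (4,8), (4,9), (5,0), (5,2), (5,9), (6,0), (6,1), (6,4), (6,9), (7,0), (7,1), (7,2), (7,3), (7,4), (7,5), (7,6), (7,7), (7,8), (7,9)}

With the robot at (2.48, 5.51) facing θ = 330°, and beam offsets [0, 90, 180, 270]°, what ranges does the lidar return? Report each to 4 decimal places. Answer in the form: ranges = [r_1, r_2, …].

ranges = [1.7551, 3.0400, 1.7090, 1.7436]

beam 1: φ=0°, α=330°
  dir = (cos 330°, sin 330°) = (0.8660, -0.5000); from cell (2,5)
  next x-line at t=0.6004, next y-line at t=1.0200; Δt_x=1.1547, Δt_y=2.0000
    x: enter (3,5) at t=0.6004
    y: enter (3,4) at t=1.0200
    x: enter (4,4) at t=1.7551 ← occupied
  → r_1 = 1.7551
beam 2: φ=90°, α=60°
  dir = (cos 60°, sin 60°) = (0.5000, 0.8660); from cell (2,5)
  next x-line at t=1.0400, next y-line at t=0.5658; Δt_x=2.0000, Δt_y=1.1547
    y: enter (2,6) at t=0.5658
    x: enter (3,6) at t=1.0400
    y: enter (3,7) at t=1.7205
    y: enter (3,8) at t=2.8752
    x: enter (4,8) at t=3.0400 ← occupied
  → r_2 = 3.0400
beam 3: φ=180°, α=150°
  dir = (cos 150°, sin 150°) = (-0.8660, 0.5000); from cell (2,5)
  next x-line at t=0.5543, next y-line at t=0.9800; Δt_x=1.1547, Δt_y=2.0000
    x: enter (1,5) at t=0.5543
    y: enter (1,6) at t=0.9800
    x: enter (0,6) at t=1.7090 ← occupied
  → r_3 = 1.7090
beam 4: φ=270°, α=240°
  dir = (cos 240°, sin 240°) = (-0.5000, -0.8660); from cell (2,5)
  next x-line at t=0.9600, next y-line at t=0.5889; Δt_x=2.0000, Δt_y=1.1547
    y: enter (2,4) at t=0.5889
    x: enter (1,4) at t=0.9600
    y: enter (1,3) at t=1.7436 ← occupied
  → r_4 = 1.7436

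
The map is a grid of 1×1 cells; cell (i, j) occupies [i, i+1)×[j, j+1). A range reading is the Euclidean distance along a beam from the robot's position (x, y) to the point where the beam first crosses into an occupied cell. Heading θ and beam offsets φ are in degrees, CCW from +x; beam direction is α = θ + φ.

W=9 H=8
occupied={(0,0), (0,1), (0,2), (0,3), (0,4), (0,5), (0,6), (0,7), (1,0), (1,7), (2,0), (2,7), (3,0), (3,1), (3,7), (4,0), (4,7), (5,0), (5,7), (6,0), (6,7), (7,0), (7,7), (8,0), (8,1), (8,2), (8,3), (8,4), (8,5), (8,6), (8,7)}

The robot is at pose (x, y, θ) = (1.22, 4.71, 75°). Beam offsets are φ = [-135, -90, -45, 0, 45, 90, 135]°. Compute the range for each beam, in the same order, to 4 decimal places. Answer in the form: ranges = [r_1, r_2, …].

beam 1: φ=-135°, α=300°
  d=(0.5000,-0.8660)  start (1,4)  tX=1.5600 tY=0.8198  stride 1/|dx|=2.0000 1/|dy|=1.1547
    cross y-line → (1,3), t=0.8198
    cross x-line → (2,3), t=1.5600
    cross y-line → (2,2), t=1.9745
    cross y-line → (2,1), t=3.1292
    cross x-line → (3,1), t=3.5600 (wall)
  → r_1 = 3.5600
beam 2: φ=-90°, α=345°
  d=(0.9659,-0.2588)  start (1,4)  tX=0.8075 tY=2.7432  stride 1/|dx|=1.0353 1/|dy|=3.8637
    cross x-line → (2,4), t=0.8075
    cross x-line → (3,4), t=1.8428
    cross y-line → (3,3), t=2.7432
    cross x-line → (4,3), t=2.8781
    cross x-line → (5,3), t=3.9133
    cross x-line → (6,3), t=4.9486
    cross x-line → (7,3), t=5.9839
    cross y-line → (7,2), t=6.6069
    cross x-line → (8,2), t=7.0192 (wall)
  → r_2 = 7.0192
beam 3: φ=-45°, α=30°
  d=(0.8660,0.5000)  start (1,4)  tX=0.9007 tY=0.5800  stride 1/|dx|=1.1547 1/|dy|=2.0000
    cross y-line → (1,5), t=0.5800
    cross x-line → (2,5), t=0.9007
    cross x-line → (3,5), t=2.0554
    cross y-line → (3,6), t=2.5800
    cross x-line → (4,6), t=3.2101
    cross x-line → (5,6), t=4.3648
    cross y-line → (5,7), t=4.5800 (wall)
  → r_3 = 4.5800
beam 4: φ=0°, α=75°
  d=(0.2588,0.9659)  start (1,4)  tX=3.0137 tY=0.3002  stride 1/|dx|=3.8637 1/|dy|=1.0353
    cross y-line → (1,5), t=0.3002
    cross y-line → (1,6), t=1.3355
    cross y-line → (1,7), t=2.3708 (wall)
  → r_4 = 2.3708
beam 5: φ=45°, α=120°
  d=(-0.5000,0.8660)  start (1,4)  tX=0.4400 tY=0.3349  stride 1/|dx|=2.0000 1/|dy|=1.1547
    cross y-line → (1,5), t=0.3349
    cross x-line → (0,5), t=0.4400 (wall)
  → r_5 = 0.4400
beam 6: φ=90°, α=165°
  d=(-0.9659,0.2588)  start (1,4)  tX=0.2278 tY=1.1205  stride 1/|dx|=1.0353 1/|dy|=3.8637
    cross x-line → (0,4), t=0.2278 (wall)
  → r_6 = 0.2278
beam 7: φ=135°, α=210°
  d=(-0.8660,-0.5000)  start (1,4)  tX=0.2540 tY=1.4200  stride 1/|dx|=1.1547 1/|dy|=2.0000
    cross x-line → (0,4), t=0.2540 (wall)
  → r_7 = 0.2540

ranges = [3.5600, 7.0192, 4.5800, 2.3708, 0.4400, 0.2278, 0.2540]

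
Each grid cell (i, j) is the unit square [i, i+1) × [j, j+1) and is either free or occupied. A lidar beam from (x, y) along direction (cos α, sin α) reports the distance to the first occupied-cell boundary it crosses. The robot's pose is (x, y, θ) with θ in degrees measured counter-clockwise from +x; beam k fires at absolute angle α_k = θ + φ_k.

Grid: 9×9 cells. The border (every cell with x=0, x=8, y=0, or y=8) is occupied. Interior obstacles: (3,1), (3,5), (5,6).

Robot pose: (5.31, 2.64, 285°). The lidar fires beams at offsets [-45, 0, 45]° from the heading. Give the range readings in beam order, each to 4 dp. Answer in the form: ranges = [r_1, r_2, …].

beam 1: φ=-45°, α=240°
  direction (-0.5000, -0.8660); cell (5,2); t to first gridline: x 0.6200, y 0.7390 (then +2.0000 / +1.1547)
    (4,2) via x @ 0.6200
    (4,1) via y @ 0.7390
    (4,0) via y @ 1.8937  # hit
  → r_1 = 1.8937
beam 2: φ=0°, α=285°
  direction (0.2588, -0.9659); cell (5,2); t to first gridline: x 2.6660, y 0.6626 (then +3.8637 / +1.0353)
    (5,1) via y @ 0.6626
    (5,0) via y @ 1.6979  # hit
  → r_2 = 1.6979
beam 3: φ=45°, α=330°
  direction (0.8660, -0.5000); cell (5,2); t to first gridline: x 0.7967, y 1.2800 (then +1.1547 / +2.0000)
    (6,2) via x @ 0.7967
    (6,1) via y @ 1.2800
    (7,1) via x @ 1.9514
    (8,1) via x @ 3.1061  # hit
  → r_3 = 3.1061

ranges = [1.8937, 1.6979, 3.1061]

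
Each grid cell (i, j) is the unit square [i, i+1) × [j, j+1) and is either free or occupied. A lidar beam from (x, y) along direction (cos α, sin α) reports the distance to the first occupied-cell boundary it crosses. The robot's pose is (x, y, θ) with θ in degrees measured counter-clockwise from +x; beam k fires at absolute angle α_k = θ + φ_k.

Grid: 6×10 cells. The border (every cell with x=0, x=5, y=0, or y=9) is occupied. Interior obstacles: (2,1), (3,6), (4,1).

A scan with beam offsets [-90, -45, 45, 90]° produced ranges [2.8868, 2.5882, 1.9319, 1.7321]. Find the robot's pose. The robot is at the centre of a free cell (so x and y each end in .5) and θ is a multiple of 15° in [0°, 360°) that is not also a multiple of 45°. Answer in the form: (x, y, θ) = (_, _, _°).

The pose lattice has 29·16 = 464 candidates. Test each by forward raycasting.
  (3.5, 4.5, 105°): beam 1 = 1.5529 ≠ 2.8868 ✗
  (1.5, 1.5, 345°): beam 1 = 0.5176 ≠ 2.8868 ✗
  (1.5, 6.5, 15°): beam 1 = 4.6587 ≠ 2.8868 ✗
  (3.5, 3.5, 105°): beam 1 = 1.5529 ≠ 2.8868 ✗
  …
  (3.5, 3.5, 240°): r_1=2.8868, r_2=2.5882, r_3=1.9319, r_4=1.7321 — all match ✓
Only this pose fits every beam.

(x, y, θ) = (3.5, 3.5, 240°)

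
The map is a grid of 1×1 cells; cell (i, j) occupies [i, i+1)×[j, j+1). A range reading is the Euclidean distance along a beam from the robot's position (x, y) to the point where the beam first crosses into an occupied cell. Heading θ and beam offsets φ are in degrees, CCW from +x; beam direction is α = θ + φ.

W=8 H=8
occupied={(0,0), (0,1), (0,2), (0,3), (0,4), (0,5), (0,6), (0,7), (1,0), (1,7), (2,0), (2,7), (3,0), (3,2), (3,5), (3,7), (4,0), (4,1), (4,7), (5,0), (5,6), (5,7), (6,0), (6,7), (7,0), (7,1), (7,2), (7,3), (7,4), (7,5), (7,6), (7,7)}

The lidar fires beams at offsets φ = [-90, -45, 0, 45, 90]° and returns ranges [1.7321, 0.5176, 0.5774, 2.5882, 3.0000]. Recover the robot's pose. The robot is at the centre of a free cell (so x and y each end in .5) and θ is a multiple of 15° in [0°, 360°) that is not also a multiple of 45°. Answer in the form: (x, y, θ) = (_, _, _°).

(x, y, θ) = (2.5, 2.5, 30°)

Candidates: 32 free-cell centres × 16 headings = 512 poses. Raycast each; keep the one whose scan matches to 4 dp.
  (2.5, 3.5, 150°): beam 2 = 3.6235 ≠ 0.5176 ✗
  (1.5, 5.5, 345°): beam 1 = 1.9319 ≠ 1.7321 ✗
  (1.5, 1.5, 120°): beam 2 = 5.6940 ≠ 0.5176 ✗
  (1.5, 6.5, 210°): beam 1 = 0.5774 ≠ 1.7321 ✗
  …
  (2.5, 2.5, 30°): r_1=1.7321, r_2=0.5176, r_3=0.5774, r_4=2.5882, r_5=3.0000 — all match ✓
Unique over the lattice → pose = (2.5, 2.5, 30°).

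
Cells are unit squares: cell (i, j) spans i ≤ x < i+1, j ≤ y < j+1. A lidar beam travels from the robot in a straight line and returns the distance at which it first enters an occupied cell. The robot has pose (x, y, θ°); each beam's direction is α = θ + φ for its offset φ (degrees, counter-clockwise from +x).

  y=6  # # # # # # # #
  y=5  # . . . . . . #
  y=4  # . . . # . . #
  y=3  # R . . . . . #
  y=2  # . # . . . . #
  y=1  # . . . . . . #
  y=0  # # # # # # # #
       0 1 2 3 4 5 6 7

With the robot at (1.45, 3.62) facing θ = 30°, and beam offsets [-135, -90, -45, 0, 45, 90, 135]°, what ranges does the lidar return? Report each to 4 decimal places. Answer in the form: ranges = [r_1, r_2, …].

ranges = [1.7387, 1.1000, 5.7458, 4.7600, 2.4640, 0.9000, 0.4659]

beam 1: φ=-135°, α=255°
  direction (-0.2588, -0.9659); cell (1,3); t to first gridline: x 1.7387, y 0.6419 (then +3.8637 / +1.0353)
    (1,2) via y @ 0.6419
    (1,1) via y @ 1.6771
    (0,1) via x @ 1.7387  # hit
  → r_1 = 1.7387
beam 2: φ=-90°, α=300°
  direction (0.5000, -0.8660); cell (1,3); t to first gridline: x 1.1000, y 0.7159 (then +2.0000 / +1.1547)
    (1,2) via y @ 0.7159
    (2,2) via x @ 1.1000  # hit
  → r_2 = 1.1000
beam 3: φ=-45°, α=345°
  direction (0.9659, -0.2588); cell (1,3); t to first gridline: x 0.5694, y 2.3955 (then +1.0353 / +3.8637)
    (2,3) via x @ 0.5694
    (3,3) via x @ 1.6047
    (3,2) via y @ 2.3955
    (4,2) via x @ 2.6400
    (5,2) via x @ 3.6752
    (6,2) via x @ 4.7105
    (7,2) via x @ 5.7458  # hit
  → r_3 = 5.7458
beam 4: φ=0°, α=30°
  direction (0.8660, 0.5000); cell (1,3); t to first gridline: x 0.6351, y 0.7600 (then +1.1547 / +2.0000)
    (2,3) via x @ 0.6351
    (2,4) via y @ 0.7600
    (3,4) via x @ 1.7898
    (3,5) via y @ 2.7600
    (4,5) via x @ 2.9445
    (5,5) via x @ 4.0992
    (5,6) via y @ 4.7600  # hit
  → r_4 = 4.7600
beam 5: φ=45°, α=75°
  direction (0.2588, 0.9659); cell (1,3); t to first gridline: x 2.1250, y 0.3934 (then +3.8637 / +1.0353)
    (1,4) via y @ 0.3934
    (1,5) via y @ 1.4287
    (2,5) via x @ 2.1250
    (2,6) via y @ 2.4640  # hit
  → r_5 = 2.4640
beam 6: φ=90°, α=120°
  direction (-0.5000, 0.8660); cell (1,3); t to first gridline: x 0.9000, y 0.4388 (then +2.0000 / +1.1547)
    (1,4) via y @ 0.4388
    (0,4) via x @ 0.9000  # hit
  → r_6 = 0.9000
beam 7: φ=135°, α=165°
  direction (-0.9659, 0.2588); cell (1,3); t to first gridline: x 0.4659, y 1.4682 (then +1.0353 / +3.8637)
    (0,3) via x @ 0.4659  # hit
  → r_7 = 0.4659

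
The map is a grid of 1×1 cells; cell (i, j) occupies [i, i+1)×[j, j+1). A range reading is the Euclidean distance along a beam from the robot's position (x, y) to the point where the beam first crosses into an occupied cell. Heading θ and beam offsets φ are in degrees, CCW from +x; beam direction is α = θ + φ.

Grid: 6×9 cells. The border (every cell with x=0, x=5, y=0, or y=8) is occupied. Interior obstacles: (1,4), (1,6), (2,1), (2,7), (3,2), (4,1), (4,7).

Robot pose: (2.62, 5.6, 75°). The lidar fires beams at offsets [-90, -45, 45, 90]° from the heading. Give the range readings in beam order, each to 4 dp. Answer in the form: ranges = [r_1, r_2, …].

ranges = [2.4640, 2.7482, 1.2400, 1.5455]

beam 1: φ=-90°, α=345°
  direction (0.9659, -0.2588); cell (2,5); t to first gridline: x 0.3934, y 2.3182 (then +1.0353 / +3.8637)
    (3,5) via x @ 0.3934
    (4,5) via x @ 1.4287
    (4,4) via y @ 2.3182
    (5,4) via x @ 2.4640  # hit
  → r_1 = 2.4640
beam 2: φ=-45°, α=30°
  direction (0.8660, 0.5000); cell (2,5); t to first gridline: x 0.4388, y 0.8000 (then +1.1547 / +2.0000)
    (3,5) via x @ 0.4388
    (3,6) via y @ 0.8000
    (4,6) via x @ 1.5935
    (5,6) via x @ 2.7482  # hit
  → r_2 = 2.7482
beam 3: φ=45°, α=120°
  direction (-0.5000, 0.8660); cell (2,5); t to first gridline: x 1.2400, y 0.4619 (then +2.0000 / +1.1547)
    (2,6) via y @ 0.4619
    (1,6) via x @ 1.2400  # hit
  → r_3 = 1.2400
beam 4: φ=90°, α=165°
  direction (-0.9659, 0.2588); cell (2,5); t to first gridline: x 0.6419, y 1.5455 (then +1.0353 / +3.8637)
    (1,5) via x @ 0.6419
    (1,6) via y @ 1.5455  # hit
  → r_4 = 1.5455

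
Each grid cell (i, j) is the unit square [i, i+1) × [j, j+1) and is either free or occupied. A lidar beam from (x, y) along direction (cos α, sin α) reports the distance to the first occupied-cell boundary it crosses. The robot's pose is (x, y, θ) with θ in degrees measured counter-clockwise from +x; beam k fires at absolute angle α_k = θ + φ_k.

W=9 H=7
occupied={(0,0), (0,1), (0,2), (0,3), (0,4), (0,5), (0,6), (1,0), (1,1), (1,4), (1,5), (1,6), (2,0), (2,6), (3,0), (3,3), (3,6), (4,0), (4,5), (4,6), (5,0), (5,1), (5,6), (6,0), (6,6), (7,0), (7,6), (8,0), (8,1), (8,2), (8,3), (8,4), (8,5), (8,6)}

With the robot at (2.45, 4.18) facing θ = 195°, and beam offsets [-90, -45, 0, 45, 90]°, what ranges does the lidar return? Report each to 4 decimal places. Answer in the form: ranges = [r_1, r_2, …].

ranges = [1.7387, 0.5196, 0.4659, 2.5172, 3.2922]

beam 1: φ=-90°, α=105°
  d=(-0.2588,0.9659)  start (2,4)  tX=1.7387 tY=0.8489  stride 1/|dx|=3.8637 1/|dy|=1.0353
    cross y-line → (2,5), t=0.8489
    cross x-line → (1,5), t=1.7387 (wall)
  → r_1 = 1.7387
beam 2: φ=-45°, α=150°
  d=(-0.8660,0.5000)  start (2,4)  tX=0.5196 tY=1.6400  stride 1/|dx|=1.1547 1/|dy|=2.0000
    cross x-line → (1,4), t=0.5196 (wall)
  → r_2 = 0.5196
beam 3: φ=0°, α=195°
  d=(-0.9659,-0.2588)  start (2,4)  tX=0.4659 tY=0.6955  stride 1/|dx|=1.0353 1/|dy|=3.8637
    cross x-line → (1,4), t=0.4659 (wall)
  → r_3 = 0.4659
beam 4: φ=45°, α=240°
  d=(-0.5000,-0.8660)  start (2,4)  tX=0.9000 tY=0.2078  stride 1/|dx|=2.0000 1/|dy|=1.1547
    cross y-line → (2,3), t=0.2078
    cross x-line → (1,3), t=0.9000
    cross y-line → (1,2), t=1.3625
    cross y-line → (1,1), t=2.5172 (wall)
  → r_4 = 2.5172
beam 5: φ=90°, α=285°
  d=(0.2588,-0.9659)  start (2,4)  tX=2.1250 tY=0.1863  stride 1/|dx|=3.8637 1/|dy|=1.0353
    cross y-line → (2,3), t=0.1863
    cross y-line → (2,2), t=1.2216
    cross x-line → (3,2), t=2.1250
    cross y-line → (3,1), t=2.2569
    cross y-line → (3,0), t=3.2922 (wall)
  → r_5 = 3.2922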